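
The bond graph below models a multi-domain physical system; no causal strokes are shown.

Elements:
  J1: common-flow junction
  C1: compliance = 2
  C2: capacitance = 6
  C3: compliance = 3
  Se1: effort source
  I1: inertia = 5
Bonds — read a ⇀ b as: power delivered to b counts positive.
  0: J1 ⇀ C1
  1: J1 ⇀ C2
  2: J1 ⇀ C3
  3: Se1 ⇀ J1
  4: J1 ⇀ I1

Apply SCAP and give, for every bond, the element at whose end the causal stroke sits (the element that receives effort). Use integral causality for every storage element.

β3 stroke→J1  (Se1: effort source, stroke at far end)
β0 stroke→J1  (C1: C, integral causality)
β1 stroke→J1  (C2: C, integral causality)
β2 stroke→J1  (C3 outputs effort q/C3)
β4 stroke→I1  (only one flow-in slot at J1)

β0 →J1
β1 →J1
β2 →J1
β3 →J1
β4 →I1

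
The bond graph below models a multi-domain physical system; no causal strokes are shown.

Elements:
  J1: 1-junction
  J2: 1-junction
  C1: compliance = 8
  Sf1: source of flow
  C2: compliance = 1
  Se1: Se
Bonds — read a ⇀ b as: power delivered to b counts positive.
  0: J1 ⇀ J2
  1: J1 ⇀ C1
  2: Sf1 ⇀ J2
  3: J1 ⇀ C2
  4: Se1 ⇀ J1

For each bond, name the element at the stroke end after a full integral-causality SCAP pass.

#2 stroke at Sf1  (Sf1 (Sf) sets flow on bond)
#4 stroke at J1  (source Se1 imposes e)
#0 stroke at J2  (J2 flow already set via bond 2)
#1 stroke at J1  (1-jn J1 has f-setter on 0)
#3 stroke at J1  (J1 flow already set via bond 0)

#0 stroke at J2
#1 stroke at J1
#2 stroke at Sf1
#3 stroke at J1
#4 stroke at J1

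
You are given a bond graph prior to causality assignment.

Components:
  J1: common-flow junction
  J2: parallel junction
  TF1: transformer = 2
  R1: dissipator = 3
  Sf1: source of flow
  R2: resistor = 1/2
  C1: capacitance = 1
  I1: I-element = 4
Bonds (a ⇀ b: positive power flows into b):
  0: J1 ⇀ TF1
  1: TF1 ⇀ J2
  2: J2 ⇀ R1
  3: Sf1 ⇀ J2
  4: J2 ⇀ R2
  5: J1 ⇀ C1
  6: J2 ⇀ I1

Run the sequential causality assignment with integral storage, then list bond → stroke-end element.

#3 stroke at Sf1  (Sf1 (Sf) sets flow on bond)
#5 stroke at J1  (prefer integral on C1)
#0 stroke at TF1  (only one flow-in slot at J1)
#1 stroke at J2  (TF1: transformer flips bond 0)
#2 stroke at R1  (common-e at J2 fixed by 1)
#4 stroke at R2  (J2: bond 1 brought effort, rest push out)
#6 stroke at I1  (J2 effort already set via bond 1)

#0 stroke→TF1
#1 stroke→J2
#2 stroke→R1
#3 stroke→Sf1
#4 stroke→R2
#5 stroke→J1
#6 stroke→I1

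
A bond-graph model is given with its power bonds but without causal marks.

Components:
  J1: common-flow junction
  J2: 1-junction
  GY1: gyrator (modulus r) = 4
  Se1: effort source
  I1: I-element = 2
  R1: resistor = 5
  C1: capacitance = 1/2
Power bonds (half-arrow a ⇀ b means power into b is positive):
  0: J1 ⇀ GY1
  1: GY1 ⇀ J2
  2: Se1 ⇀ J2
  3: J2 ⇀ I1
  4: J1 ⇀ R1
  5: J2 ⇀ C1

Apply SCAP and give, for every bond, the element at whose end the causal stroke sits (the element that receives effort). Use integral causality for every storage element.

b2 →J2  (Se1 fixes effort; stroke away)
b3 →I1  (I1 integral (f out))
b1 →J2  (common-f at J2 fixed by 3)
b5 →J2  (common-f at J2 fixed by 3)
b0 →J1  (through GY1, causality inverts; strokes same side of GY1)
b4 →R1  (only one flow-in slot at J1)

bond 0 |J1
bond 1 |J2
bond 2 |J2
bond 3 |I1
bond 4 |R1
bond 5 |J2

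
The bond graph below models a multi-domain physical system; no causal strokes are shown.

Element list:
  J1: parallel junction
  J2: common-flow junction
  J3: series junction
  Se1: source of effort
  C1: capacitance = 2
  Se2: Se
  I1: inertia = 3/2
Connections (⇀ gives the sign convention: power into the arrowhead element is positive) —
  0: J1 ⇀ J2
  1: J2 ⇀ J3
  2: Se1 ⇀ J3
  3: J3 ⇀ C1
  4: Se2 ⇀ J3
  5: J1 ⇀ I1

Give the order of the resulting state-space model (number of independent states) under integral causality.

β2 stroke at J3  (Se1 (Se) sets effort on bond)
β4 stroke at J3  (Se2: effort source, stroke at far end)
β3 stroke at J3  (C1 integral (e out))
β1 stroke at J2  (J3 needs exactly one f-in)
β0 stroke at J1  (closing 1-jn rule on J2)
β5 stroke at I1  (0-jn J1 has e-setter on 0)

2  (C1, I1 all integral)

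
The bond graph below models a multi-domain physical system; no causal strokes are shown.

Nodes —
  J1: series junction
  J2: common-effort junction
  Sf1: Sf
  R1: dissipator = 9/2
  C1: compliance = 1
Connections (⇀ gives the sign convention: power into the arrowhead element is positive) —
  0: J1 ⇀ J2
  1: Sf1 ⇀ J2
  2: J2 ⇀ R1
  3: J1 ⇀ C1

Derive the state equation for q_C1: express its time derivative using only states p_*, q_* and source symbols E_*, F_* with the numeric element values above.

β1 stroke at Sf1  (source Sf1 imposes f)
β3 stroke at J1  (prefer integral on C1)
β0 stroke at J2  (J1 needs exactly one f-in)
β2 stroke at R1  (J2 effort already set via bond 0)

dq_C1/dt = -F_Sf1 - 2*q_C1/9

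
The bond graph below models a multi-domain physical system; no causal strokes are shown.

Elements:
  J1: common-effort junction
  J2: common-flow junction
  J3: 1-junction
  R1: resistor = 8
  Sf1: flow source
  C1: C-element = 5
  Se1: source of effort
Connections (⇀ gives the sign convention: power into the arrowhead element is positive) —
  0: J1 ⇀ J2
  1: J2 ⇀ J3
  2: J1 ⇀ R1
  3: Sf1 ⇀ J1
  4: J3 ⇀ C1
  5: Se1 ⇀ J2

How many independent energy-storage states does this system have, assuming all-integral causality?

β3 stroke→Sf1  (Sf1: flow source, stroke at near end)
β5 stroke→J2  (Se1 (Se) sets effort on bond)
β4 stroke→J3  (C1: C, integral causality)
β1 stroke→J2  (J3: last free bond brings flow in)
β0 stroke→J1  (only one flow-in slot at J2)
β2 stroke→R1  (J1 effort already set via bond 0)

1  (C1 all integral)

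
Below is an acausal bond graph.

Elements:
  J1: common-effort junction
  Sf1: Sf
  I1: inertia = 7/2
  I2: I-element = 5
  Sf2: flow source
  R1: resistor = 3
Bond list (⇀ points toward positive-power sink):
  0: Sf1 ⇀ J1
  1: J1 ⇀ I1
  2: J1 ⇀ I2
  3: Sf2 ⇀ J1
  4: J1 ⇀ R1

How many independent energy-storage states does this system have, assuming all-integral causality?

#0 →Sf1  (Sf1 (Sf) sets flow on bond)
#3 →Sf2  (Sf2: flow source, stroke at near end)
#1 →I1  (I1 outputs flow p/I1)
#2 →I2  (I2: I, integral causality)
#4 →J1  (J1 needs exactly one e-in)

2  (I1, I2 all integral)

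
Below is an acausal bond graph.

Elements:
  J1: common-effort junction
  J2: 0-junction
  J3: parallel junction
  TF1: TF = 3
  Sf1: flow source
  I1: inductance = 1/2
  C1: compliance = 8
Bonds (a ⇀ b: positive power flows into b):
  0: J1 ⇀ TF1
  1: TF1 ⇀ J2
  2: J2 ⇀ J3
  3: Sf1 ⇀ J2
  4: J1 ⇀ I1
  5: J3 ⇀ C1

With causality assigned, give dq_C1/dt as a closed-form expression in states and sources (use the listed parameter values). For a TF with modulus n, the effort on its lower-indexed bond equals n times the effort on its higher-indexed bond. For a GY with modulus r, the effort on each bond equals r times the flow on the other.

b3 →Sf1  (source Sf1 imposes f)
b4 →I1  (I1 outputs flow p/I1)
b0 →J1  (J1: last free bond brings effort in)
b1 →TF1  (TF1: transformer flips bond 0)
b2 →J2  (J2 needs exactly one e-in)
b5 →J3  (only one effort-in slot at J3)

dq_C1/dt = F_Sf1 - 6*p_I1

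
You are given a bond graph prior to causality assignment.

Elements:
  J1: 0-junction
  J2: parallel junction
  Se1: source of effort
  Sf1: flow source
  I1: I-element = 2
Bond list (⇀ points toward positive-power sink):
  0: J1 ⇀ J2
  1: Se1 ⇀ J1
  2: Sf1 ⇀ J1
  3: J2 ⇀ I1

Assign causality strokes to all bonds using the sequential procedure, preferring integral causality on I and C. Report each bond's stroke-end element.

β0 |J2
β1 |J1
β2 |Sf1
β3 |I1

b1 stroke→J1  (Se1: effort source, stroke at far end)
b2 stroke→Sf1  (source Sf1 imposes f)
b0 stroke→J2  (J1: bond 1 brought effort, rest push out)
b3 stroke→I1  (J2: bond 0 brought effort, rest push out)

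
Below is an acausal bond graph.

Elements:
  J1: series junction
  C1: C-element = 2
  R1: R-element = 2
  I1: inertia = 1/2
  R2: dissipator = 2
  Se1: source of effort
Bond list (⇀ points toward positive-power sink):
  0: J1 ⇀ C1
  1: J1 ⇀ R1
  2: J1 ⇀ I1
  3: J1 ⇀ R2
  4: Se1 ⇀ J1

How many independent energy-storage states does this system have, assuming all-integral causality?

2  (C1, I1 all integral)

β4 stroke at J1  (Se1 (Se) sets effort on bond)
β0 stroke at J1  (C1 integral (e out))
β2 stroke at I1  (prefer integral on I1)
β1 stroke at J1  (1-jn J1 has f-setter on 2)
β3 stroke at J1  (1-jn J1 has f-setter on 2)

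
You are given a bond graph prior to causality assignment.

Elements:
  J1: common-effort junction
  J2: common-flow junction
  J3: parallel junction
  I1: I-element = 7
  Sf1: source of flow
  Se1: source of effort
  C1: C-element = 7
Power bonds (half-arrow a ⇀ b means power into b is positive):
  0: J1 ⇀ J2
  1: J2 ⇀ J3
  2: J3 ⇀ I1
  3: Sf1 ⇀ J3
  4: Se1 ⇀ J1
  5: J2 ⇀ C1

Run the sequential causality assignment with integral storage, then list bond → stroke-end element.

b3 |Sf1  (Sf1 (Sf) sets flow on bond)
b4 |J1  (Se1 fixes effort; stroke away)
b0 |J2  (J1: bond 4 brought effort, rest push out)
b2 |I1  (I1 integral (f out))
b1 |J3  (only one effort-in slot at J3)
b5 |J2  (J2 flow already set via bond 1)

bond 0 →J2
bond 1 →J3
bond 2 →I1
bond 3 →Sf1
bond 4 →J1
bond 5 →J2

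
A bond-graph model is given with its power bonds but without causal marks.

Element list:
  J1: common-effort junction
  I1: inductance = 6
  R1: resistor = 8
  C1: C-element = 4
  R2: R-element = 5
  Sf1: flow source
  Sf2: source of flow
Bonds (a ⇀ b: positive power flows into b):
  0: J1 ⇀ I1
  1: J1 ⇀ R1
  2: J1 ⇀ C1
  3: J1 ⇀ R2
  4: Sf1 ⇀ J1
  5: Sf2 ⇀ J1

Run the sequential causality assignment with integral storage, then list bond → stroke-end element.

bond 4 →Sf1  (Sf1: flow source, stroke at near end)
bond 5 →Sf2  (Sf2 fixes flow; stroke at Sf2)
bond 0 →I1  (I1: I, integral causality)
bond 2 →J1  (C1: C, integral causality)
bond 1 →R1  (common-e at J1 fixed by 2)
bond 3 →R2  (J1: bond 2 brought effort, rest push out)

b0 stroke at I1
b1 stroke at R1
b2 stroke at J1
b3 stroke at R2
b4 stroke at Sf1
b5 stroke at Sf2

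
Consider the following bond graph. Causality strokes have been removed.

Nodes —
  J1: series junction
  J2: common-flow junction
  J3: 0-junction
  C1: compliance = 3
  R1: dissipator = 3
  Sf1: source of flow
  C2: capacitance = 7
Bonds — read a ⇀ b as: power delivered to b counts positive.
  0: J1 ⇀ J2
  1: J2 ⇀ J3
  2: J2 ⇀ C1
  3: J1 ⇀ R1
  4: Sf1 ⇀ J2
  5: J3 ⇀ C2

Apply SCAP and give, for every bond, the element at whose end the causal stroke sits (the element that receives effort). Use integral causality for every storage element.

bond 0 stroke at J2
bond 1 stroke at J2
bond 2 stroke at J2
bond 3 stroke at J1
bond 4 stroke at Sf1
bond 5 stroke at J3

b4 stroke at Sf1  (Sf1 fixes flow; stroke at Sf1)
b0 stroke at J2  (J2 flow already set via bond 4)
b1 stroke at J2  (J2 flow already set via bond 4)
b2 stroke at J2  (J2: bond 4 brought flow, rest push out)
b5 stroke at J3  (J3 needs exactly one e-in)
b3 stroke at J1  (J1 flow already set via bond 0)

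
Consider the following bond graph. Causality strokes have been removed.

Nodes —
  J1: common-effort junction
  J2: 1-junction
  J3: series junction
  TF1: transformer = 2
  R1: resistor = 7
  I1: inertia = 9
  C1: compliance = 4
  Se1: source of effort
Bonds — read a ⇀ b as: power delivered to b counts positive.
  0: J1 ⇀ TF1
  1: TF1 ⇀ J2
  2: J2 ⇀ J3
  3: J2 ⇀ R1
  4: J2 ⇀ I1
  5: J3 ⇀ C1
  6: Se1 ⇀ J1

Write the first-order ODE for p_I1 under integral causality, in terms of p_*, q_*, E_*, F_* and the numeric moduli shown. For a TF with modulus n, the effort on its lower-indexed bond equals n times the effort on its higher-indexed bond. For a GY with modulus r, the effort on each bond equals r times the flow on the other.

b6 →J1  (source Se1 imposes e)
b0 →TF1  (common-e at J1 fixed by 6)
b1 →J2  (TF1: transformer flips bond 0)
b4 →I1  (I1 integral (f out))
b2 →J2  (J2 flow already set via bond 4)
b3 →J2  (J2: bond 4 brought flow, rest push out)
b5 →J3  (J3: bond 2 brought flow, rest push out)

dp_I1/dt = E_Se1/2 - 7*p_I1/9 - q_C1/4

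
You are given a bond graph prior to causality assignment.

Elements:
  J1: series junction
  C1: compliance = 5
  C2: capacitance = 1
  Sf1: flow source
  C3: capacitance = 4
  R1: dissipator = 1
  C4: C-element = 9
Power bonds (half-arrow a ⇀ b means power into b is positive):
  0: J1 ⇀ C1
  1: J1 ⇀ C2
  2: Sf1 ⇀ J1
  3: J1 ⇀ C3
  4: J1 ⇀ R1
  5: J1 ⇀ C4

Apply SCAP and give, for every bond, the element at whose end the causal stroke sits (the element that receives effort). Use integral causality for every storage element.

bond 2 |Sf1  (Sf1: flow source, stroke at near end)
bond 0 |J1  (1-jn J1 has f-setter on 2)
bond 1 |J1  (J1 flow already set via bond 2)
bond 3 |J1  (1-jn J1 has f-setter on 2)
bond 4 |J1  (common-f at J1 fixed by 2)
bond 5 |J1  (J1: bond 2 brought flow, rest push out)

#0 |J1
#1 |J1
#2 |Sf1
#3 |J1
#4 |J1
#5 |J1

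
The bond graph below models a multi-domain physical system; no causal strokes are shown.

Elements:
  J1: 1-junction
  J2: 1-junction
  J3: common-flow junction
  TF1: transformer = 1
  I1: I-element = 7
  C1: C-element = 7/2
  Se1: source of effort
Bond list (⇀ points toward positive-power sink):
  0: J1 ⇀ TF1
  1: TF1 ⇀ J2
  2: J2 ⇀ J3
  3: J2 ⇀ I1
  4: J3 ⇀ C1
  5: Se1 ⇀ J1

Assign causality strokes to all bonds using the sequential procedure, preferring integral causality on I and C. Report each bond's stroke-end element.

β5 →J1  (Se1 fixes effort; stroke away)
β0 →TF1  (J1 needs exactly one f-in)
β1 →J2  (TF1: transformer flips bond 0)
β3 →I1  (I1: I, integral causality)
β2 →J2  (J2: bond 3 brought flow, rest push out)
β4 →J3  (J3 flow already set via bond 2)

#0 →TF1
#1 →J2
#2 →J2
#3 →I1
#4 →J3
#5 →J1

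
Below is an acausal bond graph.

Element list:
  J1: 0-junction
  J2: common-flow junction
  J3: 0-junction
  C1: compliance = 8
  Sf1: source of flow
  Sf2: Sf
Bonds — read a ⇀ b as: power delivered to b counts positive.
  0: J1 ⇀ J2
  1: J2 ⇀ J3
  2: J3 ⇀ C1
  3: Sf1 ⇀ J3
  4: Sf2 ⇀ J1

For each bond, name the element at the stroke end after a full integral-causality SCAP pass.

β0 stroke→J1
β1 stroke→J2
β2 stroke→J3
β3 stroke→Sf1
β4 stroke→Sf2

β3 stroke at Sf1  (Sf1: flow source, stroke at near end)
β4 stroke at Sf2  (Sf2: flow source, stroke at near end)
β0 stroke at J1  (J1: last free bond brings effort in)
β1 stroke at J2  (J2 flow already set via bond 0)
β2 stroke at J3  (closing 0-jn rule on J3)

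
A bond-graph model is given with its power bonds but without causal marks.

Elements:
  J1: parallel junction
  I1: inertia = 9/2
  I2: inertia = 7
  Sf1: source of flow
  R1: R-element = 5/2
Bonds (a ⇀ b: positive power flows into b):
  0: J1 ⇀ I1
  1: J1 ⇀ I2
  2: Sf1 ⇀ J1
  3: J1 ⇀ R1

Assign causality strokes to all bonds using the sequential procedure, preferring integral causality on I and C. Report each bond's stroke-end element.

b2 →Sf1  (Sf1: flow source, stroke at near end)
b0 →I1  (I1 integral (f out))
b1 →I2  (I2: I, integral causality)
b3 →J1  (closing 0-jn rule on J1)

bond 0 stroke at I1
bond 1 stroke at I2
bond 2 stroke at Sf1
bond 3 stroke at J1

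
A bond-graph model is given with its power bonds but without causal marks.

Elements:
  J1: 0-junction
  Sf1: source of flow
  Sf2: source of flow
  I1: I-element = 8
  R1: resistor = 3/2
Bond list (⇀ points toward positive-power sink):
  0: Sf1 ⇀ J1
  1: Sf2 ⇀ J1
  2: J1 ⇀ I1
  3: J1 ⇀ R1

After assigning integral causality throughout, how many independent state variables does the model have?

β0 stroke at Sf1  (Sf1 fixes flow; stroke at Sf1)
β1 stroke at Sf2  (Sf2 (Sf) sets flow on bond)
β2 stroke at I1  (I1: I, integral causality)
β3 stroke at J1  (closing 0-jn rule on J1)

1  (I1 all integral)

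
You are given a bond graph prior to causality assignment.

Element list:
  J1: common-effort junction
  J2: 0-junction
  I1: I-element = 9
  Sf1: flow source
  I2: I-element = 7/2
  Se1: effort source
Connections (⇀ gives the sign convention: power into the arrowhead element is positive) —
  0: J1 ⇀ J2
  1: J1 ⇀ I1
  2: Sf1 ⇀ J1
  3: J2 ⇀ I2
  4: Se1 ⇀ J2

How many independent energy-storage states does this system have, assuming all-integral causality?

b2 →Sf1  (Sf1 fixes flow; stroke at Sf1)
b4 →J2  (Se1: effort source, stroke at far end)
b0 →J1  (0-jn J2 has e-setter on 4)
b3 →I2  (J2 effort already set via bond 4)
b1 →I1  (J1: bond 0 brought effort, rest push out)

2  (I1, I2 all integral)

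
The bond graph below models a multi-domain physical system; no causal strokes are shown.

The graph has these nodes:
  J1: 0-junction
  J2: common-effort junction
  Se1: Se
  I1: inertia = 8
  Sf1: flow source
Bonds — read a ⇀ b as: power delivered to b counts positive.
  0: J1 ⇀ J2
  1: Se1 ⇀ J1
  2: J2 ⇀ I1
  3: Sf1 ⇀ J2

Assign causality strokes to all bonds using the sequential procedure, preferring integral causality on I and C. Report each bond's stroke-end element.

b1 stroke→J1  (source Se1 imposes e)
b3 stroke→Sf1  (Sf1: flow source, stroke at near end)
b0 stroke→J2  (J1 effort already set via bond 1)
b2 stroke→I1  (J2 effort already set via bond 0)

β0 |J2
β1 |J1
β2 |I1
β3 |Sf1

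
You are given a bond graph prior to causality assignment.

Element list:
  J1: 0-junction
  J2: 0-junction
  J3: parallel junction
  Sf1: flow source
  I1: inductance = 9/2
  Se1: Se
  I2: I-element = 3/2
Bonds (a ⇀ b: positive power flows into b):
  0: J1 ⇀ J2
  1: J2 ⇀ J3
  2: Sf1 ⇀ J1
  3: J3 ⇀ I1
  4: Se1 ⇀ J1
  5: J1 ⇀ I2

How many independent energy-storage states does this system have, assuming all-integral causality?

b2 stroke at Sf1  (Sf1 (Sf) sets flow on bond)
b4 stroke at J1  (Se1: effort source, stroke at far end)
b0 stroke at J2  (0-jn J1 has e-setter on 4)
b5 stroke at I2  (common-e at J1 fixed by 4)
b1 stroke at J3  (0-jn J2 has e-setter on 0)
b3 stroke at I1  (J3: bond 1 brought effort, rest push out)

2  (I1, I2 all integral)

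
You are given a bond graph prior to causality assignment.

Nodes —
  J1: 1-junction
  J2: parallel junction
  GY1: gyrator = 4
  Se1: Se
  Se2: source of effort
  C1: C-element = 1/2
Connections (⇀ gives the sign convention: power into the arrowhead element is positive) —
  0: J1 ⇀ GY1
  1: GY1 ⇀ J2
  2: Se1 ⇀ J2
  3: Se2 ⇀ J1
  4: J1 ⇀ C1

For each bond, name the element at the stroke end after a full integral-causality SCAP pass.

#0 stroke→GY1
#1 stroke→GY1
#2 stroke→J2
#3 stroke→J1
#4 stroke→J1

#2 stroke→J2  (Se1 fixes effort; stroke away)
#3 stroke→J1  (Se2: effort source, stroke at far end)
#1 stroke→GY1  (J2: bond 2 brought effort, rest push out)
#0 stroke→GY1  (GY1: gyrator matches bond 1)
#4 stroke→J1  (common-f at J1 fixed by 0)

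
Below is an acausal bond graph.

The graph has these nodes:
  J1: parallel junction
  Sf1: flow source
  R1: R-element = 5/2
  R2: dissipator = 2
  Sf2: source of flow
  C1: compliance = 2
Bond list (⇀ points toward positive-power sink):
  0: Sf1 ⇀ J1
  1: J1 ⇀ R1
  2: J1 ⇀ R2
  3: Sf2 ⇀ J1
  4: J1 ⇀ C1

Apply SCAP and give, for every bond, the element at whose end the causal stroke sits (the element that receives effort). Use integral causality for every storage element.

β0 →Sf1  (Sf1: flow source, stroke at near end)
β3 →Sf2  (Sf2 (Sf) sets flow on bond)
β4 →J1  (C1 outputs effort q/C1)
β1 →R1  (0-jn J1 has e-setter on 4)
β2 →R2  (J1 effort already set via bond 4)

#0 stroke at Sf1
#1 stroke at R1
#2 stroke at R2
#3 stroke at Sf2
#4 stroke at J1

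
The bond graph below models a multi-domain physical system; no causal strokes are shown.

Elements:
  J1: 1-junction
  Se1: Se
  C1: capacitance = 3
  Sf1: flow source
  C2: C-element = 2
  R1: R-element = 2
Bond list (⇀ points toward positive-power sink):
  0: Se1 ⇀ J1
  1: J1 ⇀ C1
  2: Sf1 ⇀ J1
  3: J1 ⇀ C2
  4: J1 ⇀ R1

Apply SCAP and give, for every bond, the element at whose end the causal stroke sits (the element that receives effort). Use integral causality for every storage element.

b0 stroke at J1  (Se1: effort source, stroke at far end)
b2 stroke at Sf1  (Sf1 (Sf) sets flow on bond)
b1 stroke at J1  (common-f at J1 fixed by 2)
b3 stroke at J1  (J1 flow already set via bond 2)
b4 stroke at J1  (J1 flow already set via bond 2)

β0 |J1
β1 |J1
β2 |Sf1
β3 |J1
β4 |J1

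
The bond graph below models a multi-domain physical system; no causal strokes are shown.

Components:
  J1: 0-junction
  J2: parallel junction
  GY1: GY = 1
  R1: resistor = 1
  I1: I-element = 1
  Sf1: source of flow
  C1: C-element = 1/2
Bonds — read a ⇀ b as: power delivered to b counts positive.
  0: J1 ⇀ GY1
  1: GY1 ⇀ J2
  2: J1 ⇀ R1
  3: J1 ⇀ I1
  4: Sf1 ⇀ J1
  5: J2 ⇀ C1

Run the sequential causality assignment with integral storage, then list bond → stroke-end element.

bond 0 stroke at GY1
bond 1 stroke at GY1
bond 2 stroke at J1
bond 3 stroke at I1
bond 4 stroke at Sf1
bond 5 stroke at J2

b4 stroke at Sf1  (Sf1: flow source, stroke at near end)
b3 stroke at I1  (I1 outputs flow p/I1)
b5 stroke at J2  (C1: C, integral causality)
b1 stroke at GY1  (common-e at J2 fixed by 5)
b0 stroke at GY1  (GY1 both-in/both-out from 1)
b2 stroke at J1  (closing 0-jn rule on J1)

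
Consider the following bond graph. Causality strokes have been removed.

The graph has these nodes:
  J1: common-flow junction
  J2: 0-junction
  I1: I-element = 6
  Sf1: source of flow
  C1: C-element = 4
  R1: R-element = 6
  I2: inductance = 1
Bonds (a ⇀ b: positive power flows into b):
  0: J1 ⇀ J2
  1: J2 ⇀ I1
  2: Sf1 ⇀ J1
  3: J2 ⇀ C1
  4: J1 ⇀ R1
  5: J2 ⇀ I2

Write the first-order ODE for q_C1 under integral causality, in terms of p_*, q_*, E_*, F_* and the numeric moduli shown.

b2 →Sf1  (Sf1: flow source, stroke at near end)
b0 →J1  (J1 flow already set via bond 2)
b4 →J1  (J1: bond 2 brought flow, rest push out)
b1 →I1  (I1: I, integral causality)
b3 →J2  (C1 integral (e out))
b5 →I2  (0-jn J2 has e-setter on 3)

dq_C1/dt = F_Sf1 - p_I1/6 - p_I2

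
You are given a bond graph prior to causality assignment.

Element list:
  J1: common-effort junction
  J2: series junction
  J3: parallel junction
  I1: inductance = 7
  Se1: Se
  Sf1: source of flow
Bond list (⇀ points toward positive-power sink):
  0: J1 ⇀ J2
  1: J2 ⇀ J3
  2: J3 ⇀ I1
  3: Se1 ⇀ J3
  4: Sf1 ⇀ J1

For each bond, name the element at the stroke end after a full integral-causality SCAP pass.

b3 →J3  (Se1 fixes effort; stroke away)
b4 →Sf1  (Sf1: flow source, stroke at near end)
b0 →J1  (only one effort-in slot at J1)
b1 →J2  (J2: bond 0 brought flow, rest push out)
b2 →I1  (common-e at J3 fixed by 3)

b0 |J1
b1 |J2
b2 |I1
b3 |J3
b4 |Sf1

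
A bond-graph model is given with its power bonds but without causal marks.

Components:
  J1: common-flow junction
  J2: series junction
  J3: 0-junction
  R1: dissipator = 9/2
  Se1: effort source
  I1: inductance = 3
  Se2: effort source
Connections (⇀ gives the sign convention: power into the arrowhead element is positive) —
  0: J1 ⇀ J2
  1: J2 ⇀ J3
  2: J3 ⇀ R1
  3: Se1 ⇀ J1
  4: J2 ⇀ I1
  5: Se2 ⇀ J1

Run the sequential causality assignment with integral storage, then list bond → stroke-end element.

β0 →J2
β1 →J2
β2 →J3
β3 →J1
β4 →I1
β5 →J1

b3 stroke→J1  (Se1: effort source, stroke at far end)
b5 stroke→J1  (Se2 (Se) sets effort on bond)
b0 stroke→J2  (J1: last free bond brings flow in)
b4 stroke→I1  (I1: I, integral causality)
b1 stroke→J2  (1-jn J2 has f-setter on 4)
b2 stroke→J3  (J3 needs exactly one e-in)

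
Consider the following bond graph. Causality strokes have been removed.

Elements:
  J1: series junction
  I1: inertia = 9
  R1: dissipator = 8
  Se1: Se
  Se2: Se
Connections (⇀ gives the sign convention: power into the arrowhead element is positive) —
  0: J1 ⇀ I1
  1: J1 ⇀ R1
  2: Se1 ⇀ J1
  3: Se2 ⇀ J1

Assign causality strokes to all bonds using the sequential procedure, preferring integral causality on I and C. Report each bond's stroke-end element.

b2 →J1  (Se1: effort source, stroke at far end)
b3 →J1  (Se2 fixes effort; stroke away)
b0 →I1  (I1 integral (f out))
b1 →J1  (1-jn J1 has f-setter on 0)

#0 stroke at I1
#1 stroke at J1
#2 stroke at J1
#3 stroke at J1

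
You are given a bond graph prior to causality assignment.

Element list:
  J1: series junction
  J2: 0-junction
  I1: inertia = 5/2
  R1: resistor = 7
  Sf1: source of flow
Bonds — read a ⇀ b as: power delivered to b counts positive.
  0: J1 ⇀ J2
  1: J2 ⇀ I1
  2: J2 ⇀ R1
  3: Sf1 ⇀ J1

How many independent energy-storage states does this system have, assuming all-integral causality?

#3 stroke at Sf1  (Sf1 fixes flow; stroke at Sf1)
#0 stroke at J1  (common-f at J1 fixed by 3)
#1 stroke at I1  (I1: I, integral causality)
#2 stroke at J2  (J2 needs exactly one e-in)

1  (I1 all integral)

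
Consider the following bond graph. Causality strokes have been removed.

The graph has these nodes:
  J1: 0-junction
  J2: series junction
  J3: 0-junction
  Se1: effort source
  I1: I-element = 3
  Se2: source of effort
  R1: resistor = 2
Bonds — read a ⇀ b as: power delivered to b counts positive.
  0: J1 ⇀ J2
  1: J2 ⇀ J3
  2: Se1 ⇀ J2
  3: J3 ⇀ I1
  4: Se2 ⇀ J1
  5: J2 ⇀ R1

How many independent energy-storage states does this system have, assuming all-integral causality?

1  (I1 all integral)

bond 2 stroke→J2  (Se1 (Se) sets effort on bond)
bond 4 stroke→J1  (source Se2 imposes e)
bond 0 stroke→J2  (common-e at J1 fixed by 4)
bond 3 stroke→I1  (I1 outputs flow p/I1)
bond 1 stroke→J3  (J3 needs exactly one e-in)
bond 5 stroke→J2  (common-f at J2 fixed by 1)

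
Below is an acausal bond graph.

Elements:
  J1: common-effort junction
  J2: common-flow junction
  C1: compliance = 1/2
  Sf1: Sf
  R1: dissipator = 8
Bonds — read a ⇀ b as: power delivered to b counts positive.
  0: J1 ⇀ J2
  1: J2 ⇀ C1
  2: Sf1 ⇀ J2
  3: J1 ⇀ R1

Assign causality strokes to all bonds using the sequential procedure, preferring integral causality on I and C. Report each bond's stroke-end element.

b2 stroke at Sf1  (Sf1: flow source, stroke at near end)
b0 stroke at J2  (common-f at J2 fixed by 2)
b1 stroke at J2  (1-jn J2 has f-setter on 2)
b3 stroke at J1  (J1 needs exactly one e-in)

b0 |J2
b1 |J2
b2 |Sf1
b3 |J1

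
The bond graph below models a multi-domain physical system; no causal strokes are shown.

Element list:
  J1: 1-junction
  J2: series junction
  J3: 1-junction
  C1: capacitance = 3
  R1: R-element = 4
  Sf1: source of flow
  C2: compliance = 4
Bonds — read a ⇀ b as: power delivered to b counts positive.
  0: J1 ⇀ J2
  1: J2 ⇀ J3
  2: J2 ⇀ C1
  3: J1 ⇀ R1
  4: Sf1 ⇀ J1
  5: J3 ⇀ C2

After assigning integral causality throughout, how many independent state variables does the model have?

2  (C1, C2 all integral)

bond 4 stroke→Sf1  (Sf1 (Sf) sets flow on bond)
bond 0 stroke→J1  (J1: bond 4 brought flow, rest push out)
bond 3 stroke→J1  (1-jn J1 has f-setter on 4)
bond 1 stroke→J2  (1-jn J2 has f-setter on 0)
bond 2 stroke→J2  (J2 flow already set via bond 0)
bond 5 stroke→J3  (J3 flow already set via bond 1)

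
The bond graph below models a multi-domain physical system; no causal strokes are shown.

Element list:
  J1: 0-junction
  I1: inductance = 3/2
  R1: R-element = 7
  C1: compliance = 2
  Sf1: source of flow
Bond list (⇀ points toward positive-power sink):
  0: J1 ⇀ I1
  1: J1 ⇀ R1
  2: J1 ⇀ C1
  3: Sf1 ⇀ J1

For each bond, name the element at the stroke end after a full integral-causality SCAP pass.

β3 stroke→Sf1  (Sf1 fixes flow; stroke at Sf1)
β0 stroke→I1  (I1: I, integral causality)
β2 stroke→J1  (C1 outputs effort q/C1)
β1 stroke→R1  (0-jn J1 has e-setter on 2)

β0 stroke at I1
β1 stroke at R1
β2 stroke at J1
β3 stroke at Sf1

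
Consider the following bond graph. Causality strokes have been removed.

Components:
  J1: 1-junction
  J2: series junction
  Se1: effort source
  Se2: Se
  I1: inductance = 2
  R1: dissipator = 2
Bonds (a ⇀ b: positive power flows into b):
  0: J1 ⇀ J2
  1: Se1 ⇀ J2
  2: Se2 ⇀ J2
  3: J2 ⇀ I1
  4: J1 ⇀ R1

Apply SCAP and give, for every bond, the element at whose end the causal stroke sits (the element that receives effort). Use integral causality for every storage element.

b1 →J2  (Se1: effort source, stroke at far end)
b2 →J2  (Se2: effort source, stroke at far end)
b3 →I1  (I1 integral (f out))
b0 →J2  (J2: bond 3 brought flow, rest push out)
b4 →J1  (J1 flow already set via bond 0)

b0 stroke→J2
b1 stroke→J2
b2 stroke→J2
b3 stroke→I1
b4 stroke→J1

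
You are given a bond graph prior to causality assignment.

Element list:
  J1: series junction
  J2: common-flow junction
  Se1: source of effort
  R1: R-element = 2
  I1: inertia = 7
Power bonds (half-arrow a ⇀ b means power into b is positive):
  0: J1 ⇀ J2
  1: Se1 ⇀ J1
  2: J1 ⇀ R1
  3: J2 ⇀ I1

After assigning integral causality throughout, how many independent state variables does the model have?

1  (I1 all integral)

bond 1 stroke at J1  (Se1: effort source, stroke at far end)
bond 3 stroke at I1  (I1 outputs flow p/I1)
bond 0 stroke at J2  (common-f at J2 fixed by 3)
bond 2 stroke at J1  (1-jn J1 has f-setter on 0)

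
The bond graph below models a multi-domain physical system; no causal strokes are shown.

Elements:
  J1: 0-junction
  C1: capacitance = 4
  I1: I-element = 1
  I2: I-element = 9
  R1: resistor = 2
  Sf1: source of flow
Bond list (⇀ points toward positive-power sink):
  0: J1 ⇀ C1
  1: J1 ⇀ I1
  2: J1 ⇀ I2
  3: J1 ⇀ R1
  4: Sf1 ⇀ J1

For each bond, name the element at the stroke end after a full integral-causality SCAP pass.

b0 →J1
b1 →I1
b2 →I2
b3 →R1
b4 →Sf1

#4 stroke→Sf1  (Sf1 fixes flow; stroke at Sf1)
#0 stroke→J1  (prefer integral on C1)
#1 stroke→I1  (common-e at J1 fixed by 0)
#2 stroke→I2  (J1 effort already set via bond 0)
#3 stroke→R1  (0-jn J1 has e-setter on 0)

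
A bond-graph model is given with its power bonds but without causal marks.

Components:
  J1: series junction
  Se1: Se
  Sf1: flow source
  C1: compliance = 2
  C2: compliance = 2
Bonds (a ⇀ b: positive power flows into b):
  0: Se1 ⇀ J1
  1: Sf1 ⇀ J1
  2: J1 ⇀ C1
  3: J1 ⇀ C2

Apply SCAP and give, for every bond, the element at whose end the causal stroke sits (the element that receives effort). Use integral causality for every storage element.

#0 stroke at J1
#1 stroke at Sf1
#2 stroke at J1
#3 stroke at J1

#0 |J1  (Se1 (Se) sets effort on bond)
#1 |Sf1  (Sf1: flow source, stroke at near end)
#2 |J1  (1-jn J1 has f-setter on 1)
#3 |J1  (1-jn J1 has f-setter on 1)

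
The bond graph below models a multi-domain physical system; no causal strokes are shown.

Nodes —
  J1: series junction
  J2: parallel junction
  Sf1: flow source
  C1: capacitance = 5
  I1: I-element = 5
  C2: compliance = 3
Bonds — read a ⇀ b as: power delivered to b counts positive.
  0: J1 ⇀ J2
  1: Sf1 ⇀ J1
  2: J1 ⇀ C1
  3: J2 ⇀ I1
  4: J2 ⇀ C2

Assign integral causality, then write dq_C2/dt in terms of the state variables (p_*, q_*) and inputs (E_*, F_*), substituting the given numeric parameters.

#1 |Sf1  (Sf1 (Sf) sets flow on bond)
#0 |J1  (common-f at J1 fixed by 1)
#2 |J1  (1-jn J1 has f-setter on 1)
#3 |I1  (I1 outputs flow p/I1)
#4 |J2  (closing 0-jn rule on J2)

dq_C2/dt = F_Sf1 - p_I1/5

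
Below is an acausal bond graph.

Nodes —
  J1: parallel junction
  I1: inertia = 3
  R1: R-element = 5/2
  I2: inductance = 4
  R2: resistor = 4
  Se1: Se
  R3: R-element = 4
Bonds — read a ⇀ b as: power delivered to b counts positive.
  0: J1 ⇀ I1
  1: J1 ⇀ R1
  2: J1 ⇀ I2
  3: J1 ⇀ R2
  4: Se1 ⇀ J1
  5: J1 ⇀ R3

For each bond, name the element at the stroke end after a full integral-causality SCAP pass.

β0 stroke at I1
β1 stroke at R1
β2 stroke at I2
β3 stroke at R2
β4 stroke at J1
β5 stroke at R3

b4 →J1  (Se1 (Se) sets effort on bond)
b0 →I1  (0-jn J1 has e-setter on 4)
b1 →R1  (0-jn J1 has e-setter on 4)
b2 →I2  (J1 effort already set via bond 4)
b3 →R2  (J1 effort already set via bond 4)
b5 →R3  (common-e at J1 fixed by 4)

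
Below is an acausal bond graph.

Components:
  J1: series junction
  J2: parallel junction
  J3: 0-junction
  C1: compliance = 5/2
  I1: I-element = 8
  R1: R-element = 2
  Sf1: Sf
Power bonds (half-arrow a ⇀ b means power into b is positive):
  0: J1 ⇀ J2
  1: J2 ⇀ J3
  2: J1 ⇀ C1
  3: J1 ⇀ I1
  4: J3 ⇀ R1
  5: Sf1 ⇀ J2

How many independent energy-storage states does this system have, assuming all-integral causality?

b5 stroke at Sf1  (Sf1: flow source, stroke at near end)
b2 stroke at J1  (C1 integral (e out))
b3 stroke at I1  (I1 integral (f out))
b0 stroke at J1  (J1: bond 3 brought flow, rest push out)
b1 stroke at J2  (only one effort-in slot at J2)
b4 stroke at J3  (J3 needs exactly one e-in)

2  (C1, I1 all integral)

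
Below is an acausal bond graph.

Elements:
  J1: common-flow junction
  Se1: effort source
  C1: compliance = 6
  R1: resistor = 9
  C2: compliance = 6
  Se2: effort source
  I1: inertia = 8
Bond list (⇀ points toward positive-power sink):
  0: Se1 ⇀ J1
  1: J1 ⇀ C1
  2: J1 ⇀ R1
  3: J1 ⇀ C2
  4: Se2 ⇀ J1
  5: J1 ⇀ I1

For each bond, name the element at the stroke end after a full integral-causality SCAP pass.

#0 stroke→J1  (Se1 (Se) sets effort on bond)
#4 stroke→J1  (Se2 fixes effort; stroke away)
#1 stroke→J1  (C1 outputs effort q/C1)
#3 stroke→J1  (C2 outputs effort q/C2)
#5 stroke→I1  (I1: I, integral causality)
#2 stroke→J1  (J1: bond 5 brought flow, rest push out)

#0 stroke→J1
#1 stroke→J1
#2 stroke→J1
#3 stroke→J1
#4 stroke→J1
#5 stroke→I1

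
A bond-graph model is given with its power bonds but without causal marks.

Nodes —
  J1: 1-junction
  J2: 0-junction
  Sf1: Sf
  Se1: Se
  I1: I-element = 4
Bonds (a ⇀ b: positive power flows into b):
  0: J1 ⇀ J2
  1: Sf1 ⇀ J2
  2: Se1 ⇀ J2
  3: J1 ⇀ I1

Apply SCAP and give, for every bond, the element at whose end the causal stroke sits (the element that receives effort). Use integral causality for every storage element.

β0 |J1
β1 |Sf1
β2 |J2
β3 |I1

bond 1 |Sf1  (Sf1: flow source, stroke at near end)
bond 2 |J2  (source Se1 imposes e)
bond 0 |J1  (J2: bond 2 brought effort, rest push out)
bond 3 |I1  (closing 1-jn rule on J1)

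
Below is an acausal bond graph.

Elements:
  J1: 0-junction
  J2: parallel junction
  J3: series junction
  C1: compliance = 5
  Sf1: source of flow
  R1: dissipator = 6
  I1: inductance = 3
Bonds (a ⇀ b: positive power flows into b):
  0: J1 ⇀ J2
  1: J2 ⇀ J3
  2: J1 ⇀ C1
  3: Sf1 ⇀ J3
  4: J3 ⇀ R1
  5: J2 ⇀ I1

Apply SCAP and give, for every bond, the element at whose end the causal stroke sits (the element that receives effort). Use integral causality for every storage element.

#0 stroke→J2
#1 stroke→J3
#2 stroke→J1
#3 stroke→Sf1
#4 stroke→J3
#5 stroke→I1

#3 stroke at Sf1  (Sf1 fixes flow; stroke at Sf1)
#1 stroke at J3  (J3 flow already set via bond 3)
#4 stroke at J3  (1-jn J3 has f-setter on 3)
#2 stroke at J1  (C1 outputs effort q/C1)
#0 stroke at J2  (0-jn J1 has e-setter on 2)
#5 stroke at I1  (J2 effort already set via bond 0)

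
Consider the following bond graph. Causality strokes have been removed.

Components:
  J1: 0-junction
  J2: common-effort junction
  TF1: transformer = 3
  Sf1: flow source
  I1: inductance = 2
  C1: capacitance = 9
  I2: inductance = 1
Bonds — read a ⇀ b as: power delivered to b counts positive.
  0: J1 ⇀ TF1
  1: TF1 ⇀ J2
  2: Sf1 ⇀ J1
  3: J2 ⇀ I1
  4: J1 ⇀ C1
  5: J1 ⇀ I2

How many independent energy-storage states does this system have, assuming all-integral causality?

3  (C1, I1, I2 all integral)

#2 →Sf1  (Sf1 (Sf) sets flow on bond)
#3 →I1  (I1 outputs flow p/I1)
#1 →J2  (J2 needs exactly one e-in)
#0 →TF1  (TF1 one-in-one-out from 1)
#4 →J1  (C1: C, integral causality)
#5 →I2  (common-e at J1 fixed by 4)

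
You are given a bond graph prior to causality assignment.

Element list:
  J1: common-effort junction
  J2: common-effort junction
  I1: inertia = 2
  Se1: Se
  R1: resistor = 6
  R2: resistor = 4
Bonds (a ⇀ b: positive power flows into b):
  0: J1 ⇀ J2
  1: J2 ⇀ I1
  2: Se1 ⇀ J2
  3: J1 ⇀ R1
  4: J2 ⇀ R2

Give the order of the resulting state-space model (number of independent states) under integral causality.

1  (I1 all integral)

b2 stroke→J2  (Se1 (Se) sets effort on bond)
b0 stroke→J1  (J2: bond 2 brought effort, rest push out)
b1 stroke→I1  (J2: bond 2 brought effort, rest push out)
b4 stroke→R2  (common-e at J2 fixed by 2)
b3 stroke→R1  (0-jn J1 has e-setter on 0)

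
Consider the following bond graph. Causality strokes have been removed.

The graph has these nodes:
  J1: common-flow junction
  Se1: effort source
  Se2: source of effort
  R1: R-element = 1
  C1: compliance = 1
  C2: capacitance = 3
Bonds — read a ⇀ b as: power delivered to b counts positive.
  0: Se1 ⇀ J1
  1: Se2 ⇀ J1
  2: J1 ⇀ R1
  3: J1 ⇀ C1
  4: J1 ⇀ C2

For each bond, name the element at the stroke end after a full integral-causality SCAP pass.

b0 stroke at J1  (Se1 fixes effort; stroke away)
b1 stroke at J1  (source Se2 imposes e)
b3 stroke at J1  (C1: C, integral causality)
b4 stroke at J1  (prefer integral on C2)
b2 stroke at R1  (J1 needs exactly one f-in)

b0 |J1
b1 |J1
b2 |R1
b3 |J1
b4 |J1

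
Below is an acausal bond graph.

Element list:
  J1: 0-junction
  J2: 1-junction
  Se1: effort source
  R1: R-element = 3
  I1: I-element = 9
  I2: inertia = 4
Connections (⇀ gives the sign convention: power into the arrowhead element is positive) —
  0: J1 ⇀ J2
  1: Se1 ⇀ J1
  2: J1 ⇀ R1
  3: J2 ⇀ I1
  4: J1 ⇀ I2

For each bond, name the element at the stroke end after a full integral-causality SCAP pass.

b1 |J1  (Se1 fixes effort; stroke away)
b0 |J2  (J1 effort already set via bond 1)
b2 |R1  (J1: bond 1 brought effort, rest push out)
b4 |I2  (0-jn J1 has e-setter on 1)
b3 |I1  (closing 1-jn rule on J2)

#0 |J2
#1 |J1
#2 |R1
#3 |I1
#4 |I2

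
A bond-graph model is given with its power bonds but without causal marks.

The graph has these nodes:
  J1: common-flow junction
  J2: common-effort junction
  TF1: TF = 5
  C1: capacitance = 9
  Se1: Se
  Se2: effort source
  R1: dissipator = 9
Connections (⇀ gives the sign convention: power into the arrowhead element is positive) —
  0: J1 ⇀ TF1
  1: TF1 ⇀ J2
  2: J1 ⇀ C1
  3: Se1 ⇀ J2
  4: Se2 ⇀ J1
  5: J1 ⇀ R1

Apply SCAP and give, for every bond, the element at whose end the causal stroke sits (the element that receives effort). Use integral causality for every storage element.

bond 0 →J1
bond 1 →TF1
bond 2 →J1
bond 3 →J2
bond 4 →J1
bond 5 →R1

bond 3 →J2  (Se1 fixes effort; stroke away)
bond 4 →J1  (Se2 (Se) sets effort on bond)
bond 1 →TF1  (J2 effort already set via bond 3)
bond 0 →J1  (TF1 one-in-one-out from 1)
bond 2 →J1  (C1 outputs effort q/C1)
bond 5 →R1  (only one flow-in slot at J1)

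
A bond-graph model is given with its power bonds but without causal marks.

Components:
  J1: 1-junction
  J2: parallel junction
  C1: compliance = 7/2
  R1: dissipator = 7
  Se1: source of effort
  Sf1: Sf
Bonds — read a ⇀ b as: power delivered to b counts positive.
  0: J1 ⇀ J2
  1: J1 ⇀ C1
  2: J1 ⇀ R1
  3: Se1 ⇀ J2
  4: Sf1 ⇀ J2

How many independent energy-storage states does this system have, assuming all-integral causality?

1  (C1 all integral)

bond 3 |J2  (Se1: effort source, stroke at far end)
bond 4 |Sf1  (Sf1 fixes flow; stroke at Sf1)
bond 0 |J1  (0-jn J2 has e-setter on 3)
bond 1 |J1  (C1 integral (e out))
bond 2 |R1  (only one flow-in slot at J1)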